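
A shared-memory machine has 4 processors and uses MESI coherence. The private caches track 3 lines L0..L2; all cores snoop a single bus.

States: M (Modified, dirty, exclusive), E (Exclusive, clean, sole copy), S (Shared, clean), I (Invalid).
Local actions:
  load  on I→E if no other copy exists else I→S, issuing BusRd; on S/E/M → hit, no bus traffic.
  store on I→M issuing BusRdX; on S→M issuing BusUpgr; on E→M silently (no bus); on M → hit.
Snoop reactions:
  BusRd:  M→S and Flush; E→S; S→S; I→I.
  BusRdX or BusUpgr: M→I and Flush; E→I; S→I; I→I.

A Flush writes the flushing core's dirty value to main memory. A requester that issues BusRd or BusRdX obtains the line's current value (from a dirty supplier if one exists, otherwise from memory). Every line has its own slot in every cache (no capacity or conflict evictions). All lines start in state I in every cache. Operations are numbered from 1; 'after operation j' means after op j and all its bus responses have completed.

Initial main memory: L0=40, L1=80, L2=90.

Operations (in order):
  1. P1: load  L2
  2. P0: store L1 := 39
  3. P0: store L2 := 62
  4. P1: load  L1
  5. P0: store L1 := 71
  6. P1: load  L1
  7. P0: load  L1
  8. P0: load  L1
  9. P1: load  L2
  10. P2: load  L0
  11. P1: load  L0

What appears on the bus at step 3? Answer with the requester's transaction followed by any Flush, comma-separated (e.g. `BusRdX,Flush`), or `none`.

bus = BusRdX

[1] P1: load  L2 | P0:I, P1:E(90), P2:I, P3:I | bus: BusRd
[2] P0: store L1 := 39 | P0:M(39), P1:I, P2:I, P3:I | bus: BusRdX
[3] P0: store L2 := 62 | P0:M(62), P1:I, P2:I, P3:I | bus: BusRdX
[4] P1: load  L1 | P0:S(39), P1:S(39), P2:I, P3:I | bus: BusRd,Flush
[5] P0: store L1 := 71 | P0:M(71), P1:I, P2:I, P3:I | bus: BusUpgr
[6] P1: load  L1 | P0:S(71), P1:S(71), P2:I, P3:I | bus: BusRd,Flush
[7] P0: load  L1 | P0:S(71), P1:S(71), P2:I, P3:I | bus: none
[8] P0: load  L1 | P0:S(71), P1:S(71), P2:I, P3:I | bus: none
[9] P1: load  L2 | P0:S(62), P1:S(62), P2:I, P3:I | bus: BusRd,Flush
[10] P2: load  L0 | P0:I, P1:I, P2:E(40), P3:I | bus: BusRd
[11] P1: load  L0 | P0:I, P1:S(40), P2:S(40), P3:I | bus: BusRd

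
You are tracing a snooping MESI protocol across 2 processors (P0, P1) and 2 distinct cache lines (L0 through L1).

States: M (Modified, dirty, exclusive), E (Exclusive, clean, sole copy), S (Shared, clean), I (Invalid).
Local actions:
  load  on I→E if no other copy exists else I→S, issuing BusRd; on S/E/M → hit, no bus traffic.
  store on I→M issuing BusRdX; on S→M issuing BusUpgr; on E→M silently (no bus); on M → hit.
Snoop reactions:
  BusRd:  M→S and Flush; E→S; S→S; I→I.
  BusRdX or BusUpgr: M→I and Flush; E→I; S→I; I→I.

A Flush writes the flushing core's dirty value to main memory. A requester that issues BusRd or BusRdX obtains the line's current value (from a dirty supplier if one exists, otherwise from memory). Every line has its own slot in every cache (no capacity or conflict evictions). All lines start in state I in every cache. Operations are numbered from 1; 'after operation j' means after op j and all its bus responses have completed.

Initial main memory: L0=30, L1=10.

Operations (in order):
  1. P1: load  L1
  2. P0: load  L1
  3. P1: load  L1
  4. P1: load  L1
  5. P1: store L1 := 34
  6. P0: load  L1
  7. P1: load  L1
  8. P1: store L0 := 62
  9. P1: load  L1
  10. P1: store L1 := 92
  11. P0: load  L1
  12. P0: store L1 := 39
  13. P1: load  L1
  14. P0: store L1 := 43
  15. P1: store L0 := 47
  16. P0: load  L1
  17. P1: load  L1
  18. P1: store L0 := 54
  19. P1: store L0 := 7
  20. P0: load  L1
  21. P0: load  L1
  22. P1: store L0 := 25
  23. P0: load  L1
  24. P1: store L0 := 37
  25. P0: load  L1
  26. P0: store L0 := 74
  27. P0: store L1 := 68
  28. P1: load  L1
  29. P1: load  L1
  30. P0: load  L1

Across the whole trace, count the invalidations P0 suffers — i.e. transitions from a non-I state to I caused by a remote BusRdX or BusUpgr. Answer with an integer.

invalidations = 2

[1] P1: load  L1 | P0:I, P1:E(10) | bus: BusRd
[2] P0: load  L1 | P0:S(10), P1:S(10) | bus: BusRd
[3] P1: load  L1 | P0:S(10), P1:S(10) | bus: none
[4] P1: load  L1 | P0:S(10), P1:S(10) | bus: none
[5] P1: store L1 := 34 | P0:I, P1:M(34) | bus: BusUpgr
[6] P0: load  L1 | P0:S(34), P1:S(34) | bus: BusRd,Flush
[7] P1: load  L1 | P0:S(34), P1:S(34) | bus: none
[8] P1: store L0 := 62 | P0:I, P1:M(62) | bus: BusRdX
[9] P1: load  L1 | P0:S(34), P1:S(34) | bus: none
[10] P1: store L1 := 92 | P0:I, P1:M(92) | bus: BusUpgr
[11] P0: load  L1 | P0:S(92), P1:S(92) | bus: BusRd,Flush
[12] P0: store L1 := 39 | P0:M(39), P1:I | bus: BusUpgr
[13] P1: load  L1 | P0:S(39), P1:S(39) | bus: BusRd,Flush
[14] P0: store L1 := 43 | P0:M(43), P1:I | bus: BusUpgr
[15] P1: store L0 := 47 | P0:I, P1:M(47) | bus: none
[16] P0: load  L1 | P0:M(43), P1:I | bus: none
[17] P1: load  L1 | P0:S(43), P1:S(43) | bus: BusRd,Flush
[18] P1: store L0 := 54 | P0:I, P1:M(54) | bus: none
[19] P1: store L0 := 7 | P0:I, P1:M(7) | bus: none
[20] P0: load  L1 | P0:S(43), P1:S(43) | bus: none
[21] P0: load  L1 | P0:S(43), P1:S(43) | bus: none
[22] P1: store L0 := 25 | P0:I, P1:M(25) | bus: none
[23] P0: load  L1 | P0:S(43), P1:S(43) | bus: none
[24] P1: store L0 := 37 | P0:I, P1:M(37) | bus: none
[25] P0: load  L1 | P0:S(43), P1:S(43) | bus: none
[26] P0: store L0 := 74 | P0:M(74), P1:I | bus: BusRdX,Flush
[27] P0: store L1 := 68 | P0:M(68), P1:I | bus: BusUpgr
[28] P1: load  L1 | P0:S(68), P1:S(68) | bus: BusRd,Flush
[29] P1: load  L1 | P0:S(68), P1:S(68) | bus: none
[30] P0: load  L1 | P0:S(68), P1:S(68) | bus: none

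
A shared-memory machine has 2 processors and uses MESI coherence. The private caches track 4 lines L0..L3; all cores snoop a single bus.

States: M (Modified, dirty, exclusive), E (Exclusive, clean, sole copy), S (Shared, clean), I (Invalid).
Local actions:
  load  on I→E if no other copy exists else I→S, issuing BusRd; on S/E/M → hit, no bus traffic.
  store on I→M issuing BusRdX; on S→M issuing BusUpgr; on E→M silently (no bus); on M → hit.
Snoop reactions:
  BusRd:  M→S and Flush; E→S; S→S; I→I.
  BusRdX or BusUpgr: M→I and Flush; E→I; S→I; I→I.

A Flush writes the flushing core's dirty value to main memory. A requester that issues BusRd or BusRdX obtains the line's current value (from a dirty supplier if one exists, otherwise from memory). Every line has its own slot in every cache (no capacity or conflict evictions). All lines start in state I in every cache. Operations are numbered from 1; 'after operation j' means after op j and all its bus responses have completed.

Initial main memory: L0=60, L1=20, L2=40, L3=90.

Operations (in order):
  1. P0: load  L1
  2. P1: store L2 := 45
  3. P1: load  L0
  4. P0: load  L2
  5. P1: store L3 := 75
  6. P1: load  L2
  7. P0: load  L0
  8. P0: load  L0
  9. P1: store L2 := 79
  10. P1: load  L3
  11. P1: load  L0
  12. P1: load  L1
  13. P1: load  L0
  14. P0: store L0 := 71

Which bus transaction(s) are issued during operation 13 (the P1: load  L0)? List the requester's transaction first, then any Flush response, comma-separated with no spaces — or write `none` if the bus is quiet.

bus = none

1. P0: load  L1  bus=[BusRd]  L1: P0=E P1=I  mem[L1]=20
2. P1: store L2 := 45  bus=[BusRdX]  L2: P0=I P1=M  mem[L2]=40
3. P1: load  L0  bus=[BusRd]  L0: P0=I P1=E  mem[L0]=60
4. P0: load  L2  bus=[BusRd,Flush]  L2: P0=S P1=S  mem[L2]=45
5. P1: store L3 := 75  bus=[BusRdX]  L3: P0=I P1=M  mem[L3]=90
6. P1: load  L2  bus=[-]  L2: P0=S P1=S  mem[L2]=45
7. P0: load  L0  bus=[BusRd]  L0: P0=S P1=S  mem[L0]=60
8. P0: load  L0  bus=[-]  L0: P0=S P1=S  mem[L0]=60
9. P1: store L2 := 79  bus=[BusUpgr]  L2: P0=I P1=M  mem[L2]=45
10. P1: load  L3  bus=[-]  L3: P0=I P1=M  mem[L3]=90
11. P1: load  L0  bus=[-]  L0: P0=S P1=S  mem[L0]=60
12. P1: load  L1  bus=[BusRd]  L1: P0=S P1=S  mem[L1]=20
13. P1: load  L0  bus=[-]  L0: P0=S P1=S  mem[L0]=60
14. P0: store L0 := 71  bus=[BusUpgr]  L0: P0=M P1=I  mem[L0]=60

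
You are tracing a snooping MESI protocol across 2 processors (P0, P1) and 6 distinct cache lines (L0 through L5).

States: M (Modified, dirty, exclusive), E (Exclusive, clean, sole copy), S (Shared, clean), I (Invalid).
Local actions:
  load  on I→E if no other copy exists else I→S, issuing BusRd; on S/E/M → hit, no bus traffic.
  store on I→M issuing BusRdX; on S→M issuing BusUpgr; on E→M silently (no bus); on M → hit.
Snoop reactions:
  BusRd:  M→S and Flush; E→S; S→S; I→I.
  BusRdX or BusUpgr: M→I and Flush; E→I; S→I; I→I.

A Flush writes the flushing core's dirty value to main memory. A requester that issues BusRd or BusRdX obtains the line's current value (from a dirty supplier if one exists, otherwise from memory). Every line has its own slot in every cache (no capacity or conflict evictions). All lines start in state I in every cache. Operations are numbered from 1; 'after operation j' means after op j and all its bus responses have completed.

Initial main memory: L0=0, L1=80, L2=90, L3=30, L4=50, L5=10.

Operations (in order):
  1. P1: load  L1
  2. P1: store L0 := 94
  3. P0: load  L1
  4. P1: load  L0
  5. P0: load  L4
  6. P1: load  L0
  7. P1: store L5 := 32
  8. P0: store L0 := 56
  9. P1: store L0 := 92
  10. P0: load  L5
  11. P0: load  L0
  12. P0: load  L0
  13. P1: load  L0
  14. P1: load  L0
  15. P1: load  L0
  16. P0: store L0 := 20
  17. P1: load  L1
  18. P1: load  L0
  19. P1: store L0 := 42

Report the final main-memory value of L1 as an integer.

memory[L1] = 80

step 1: P1: load  L1  ⟶  IE  (L1)  txn=BusRd  M[L1]=80
step 2: P1: store L0 := 94  ⟶  IM  (L0)  txn=BusRdX  M[L0]=0
step 3: P0: load  L1  ⟶  SS  (L1)  txn=BusRd  M[L1]=80
step 4: P1: load  L0  ⟶  IM  (L0)  txn=∅  M[L0]=0
step 5: P0: load  L4  ⟶  EI  (L4)  txn=BusRd  M[L4]=50
step 6: P1: load  L0  ⟶  IM  (L0)  txn=∅  M[L0]=0
step 7: P1: store L5 := 32  ⟶  IM  (L5)  txn=BusRdX  M[L5]=10
step 8: P0: store L0 := 56  ⟶  MI  (L0)  txn=BusRdX+Flush  M[L0]=94
step 9: P1: store L0 := 92  ⟶  IM  (L0)  txn=BusRdX+Flush  M[L0]=56
step 10: P0: load  L5  ⟶  SS  (L5)  txn=BusRd+Flush  M[L5]=32
step 11: P0: load  L0  ⟶  SS  (L0)  txn=BusRd+Flush  M[L0]=92
step 12: P0: load  L0  ⟶  SS  (L0)  txn=∅  M[L0]=92
step 13: P1: load  L0  ⟶  SS  (L0)  txn=∅  M[L0]=92
step 14: P1: load  L0  ⟶  SS  (L0)  txn=∅  M[L0]=92
step 15: P1: load  L0  ⟶  SS  (L0)  txn=∅  M[L0]=92
step 16: P0: store L0 := 20  ⟶  MI  (L0)  txn=BusUpgr  M[L0]=92
step 17: P1: load  L1  ⟶  SS  (L1)  txn=∅  M[L1]=80
step 18: P1: load  L0  ⟶  SS  (L0)  txn=BusRd+Flush  M[L0]=20
step 19: P1: store L0 := 42  ⟶  IM  (L0)  txn=BusUpgr  M[L0]=20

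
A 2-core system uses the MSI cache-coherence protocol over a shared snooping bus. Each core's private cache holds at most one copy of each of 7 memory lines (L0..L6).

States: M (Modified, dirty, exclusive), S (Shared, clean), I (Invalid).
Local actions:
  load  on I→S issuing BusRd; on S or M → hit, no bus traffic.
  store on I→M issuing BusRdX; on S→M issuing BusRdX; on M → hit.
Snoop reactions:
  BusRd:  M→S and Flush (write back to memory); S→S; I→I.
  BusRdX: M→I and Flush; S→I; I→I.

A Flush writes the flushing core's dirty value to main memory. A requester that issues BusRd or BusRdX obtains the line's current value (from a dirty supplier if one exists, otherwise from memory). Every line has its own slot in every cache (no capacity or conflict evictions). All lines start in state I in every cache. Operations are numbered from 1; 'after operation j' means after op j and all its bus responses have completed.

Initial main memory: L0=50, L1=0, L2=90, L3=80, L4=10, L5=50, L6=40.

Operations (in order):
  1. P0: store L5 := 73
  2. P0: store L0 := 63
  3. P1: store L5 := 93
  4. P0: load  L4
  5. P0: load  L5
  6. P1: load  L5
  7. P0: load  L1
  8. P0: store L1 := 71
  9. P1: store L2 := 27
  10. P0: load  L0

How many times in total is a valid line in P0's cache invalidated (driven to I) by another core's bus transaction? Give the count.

invalidations = 1

step 1: P0: store L5 := 73  ⟶  MI  (L5)  txn=BusRdX  M[L5]=50
step 2: P0: store L0 := 63  ⟶  MI  (L0)  txn=BusRdX  M[L0]=50
step 3: P1: store L5 := 93  ⟶  IM  (L5)  txn=BusRdX+Flush  M[L5]=73
step 4: P0: load  L4  ⟶  SI  (L4)  txn=BusRd  M[L4]=10
step 5: P0: load  L5  ⟶  SS  (L5)  txn=BusRd+Flush  M[L5]=93
step 6: P1: load  L5  ⟶  SS  (L5)  txn=∅  M[L5]=93
step 7: P0: load  L1  ⟶  SI  (L1)  txn=BusRd  M[L1]=0
step 8: P0: store L1 := 71  ⟶  MI  (L1)  txn=BusRdX  M[L1]=0
step 9: P1: store L2 := 27  ⟶  IM  (L2)  txn=BusRdX  M[L2]=90
step 10: P0: load  L0  ⟶  MI  (L0)  txn=∅  M[L0]=50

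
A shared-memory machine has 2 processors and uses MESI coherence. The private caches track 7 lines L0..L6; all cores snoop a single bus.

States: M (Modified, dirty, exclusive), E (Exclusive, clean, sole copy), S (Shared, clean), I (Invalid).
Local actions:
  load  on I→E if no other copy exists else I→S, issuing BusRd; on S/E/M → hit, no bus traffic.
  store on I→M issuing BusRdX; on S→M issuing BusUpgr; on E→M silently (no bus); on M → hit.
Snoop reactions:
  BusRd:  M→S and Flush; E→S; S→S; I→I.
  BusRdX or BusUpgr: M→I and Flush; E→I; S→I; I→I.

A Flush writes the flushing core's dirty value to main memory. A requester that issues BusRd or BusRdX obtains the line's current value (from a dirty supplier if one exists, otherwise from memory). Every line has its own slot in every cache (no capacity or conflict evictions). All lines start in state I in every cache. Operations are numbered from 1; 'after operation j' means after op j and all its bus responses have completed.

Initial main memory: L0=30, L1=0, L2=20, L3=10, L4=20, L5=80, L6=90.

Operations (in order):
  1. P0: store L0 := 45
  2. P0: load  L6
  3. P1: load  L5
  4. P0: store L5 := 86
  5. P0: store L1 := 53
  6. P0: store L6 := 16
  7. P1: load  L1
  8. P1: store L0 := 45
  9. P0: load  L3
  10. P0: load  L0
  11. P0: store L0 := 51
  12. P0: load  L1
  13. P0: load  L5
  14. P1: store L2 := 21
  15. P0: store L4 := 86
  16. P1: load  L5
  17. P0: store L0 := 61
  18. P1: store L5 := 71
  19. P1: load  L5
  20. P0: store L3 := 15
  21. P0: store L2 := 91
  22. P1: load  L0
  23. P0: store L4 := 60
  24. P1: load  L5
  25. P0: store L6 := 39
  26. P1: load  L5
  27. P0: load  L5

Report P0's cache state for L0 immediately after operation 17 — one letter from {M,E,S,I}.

state = M

  op1 P0: store L0 := 45 → M/I on L0; bus BusRdX; mem=30
  op2 P0: load  L6 → E/I on L6; bus BusRd; mem=90
  op3 P1: load  L5 → I/E on L5; bus BusRd; mem=80
  op4 P0: store L5 := 86 → M/I on L5; bus BusRdX; mem=80
  op5 P0: store L1 := 53 → M/I on L1; bus BusRdX; mem=0
  op6 P0: store L6 := 16 → M/I on L6; bus (none); mem=90
  op7 P1: load  L1 → S/S on L1; bus BusRd Flush; mem=53
  op8 P1: store L0 := 45 → I/M on L0; bus BusRdX Flush; mem=45
  op9 P0: load  L3 → E/I on L3; bus BusRd; mem=10
  op10 P0: load  L0 → S/S on L0; bus BusRd Flush; mem=45
  op11 P0: store L0 := 51 → M/I on L0; bus BusUpgr; mem=45
  op12 P0: load  L1 → S/S on L1; bus (none); mem=53
  op13 P0: load  L5 → M/I on L5; bus (none); mem=80
  op14 P1: store L2 := 21 → I/M on L2; bus BusRdX; mem=20
  op15 P0: store L4 := 86 → M/I on L4; bus BusRdX; mem=20
  op16 P1: load  L5 → S/S on L5; bus BusRd Flush; mem=86
  op17 P0: store L0 := 61 → M/I on L0; bus (none); mem=45
  op18 P1: store L5 := 71 → I/M on L5; bus BusUpgr; mem=86
  op19 P1: load  L5 → I/M on L5; bus (none); mem=86
  op20 P0: store L3 := 15 → M/I on L3; bus (none); mem=10
  op21 P0: store L2 := 91 → M/I on L2; bus BusRdX Flush; mem=21
  op22 P1: load  L0 → S/S on L0; bus BusRd Flush; mem=61
  op23 P0: store L4 := 60 → M/I on L4; bus (none); mem=20
  op24 P1: load  L5 → I/M on L5; bus (none); mem=86
  op25 P0: store L6 := 39 → M/I on L6; bus (none); mem=90
  op26 P1: load  L5 → I/M on L5; bus (none); mem=86
  op27 P0: load  L5 → S/S on L5; bus BusRd Flush; mem=71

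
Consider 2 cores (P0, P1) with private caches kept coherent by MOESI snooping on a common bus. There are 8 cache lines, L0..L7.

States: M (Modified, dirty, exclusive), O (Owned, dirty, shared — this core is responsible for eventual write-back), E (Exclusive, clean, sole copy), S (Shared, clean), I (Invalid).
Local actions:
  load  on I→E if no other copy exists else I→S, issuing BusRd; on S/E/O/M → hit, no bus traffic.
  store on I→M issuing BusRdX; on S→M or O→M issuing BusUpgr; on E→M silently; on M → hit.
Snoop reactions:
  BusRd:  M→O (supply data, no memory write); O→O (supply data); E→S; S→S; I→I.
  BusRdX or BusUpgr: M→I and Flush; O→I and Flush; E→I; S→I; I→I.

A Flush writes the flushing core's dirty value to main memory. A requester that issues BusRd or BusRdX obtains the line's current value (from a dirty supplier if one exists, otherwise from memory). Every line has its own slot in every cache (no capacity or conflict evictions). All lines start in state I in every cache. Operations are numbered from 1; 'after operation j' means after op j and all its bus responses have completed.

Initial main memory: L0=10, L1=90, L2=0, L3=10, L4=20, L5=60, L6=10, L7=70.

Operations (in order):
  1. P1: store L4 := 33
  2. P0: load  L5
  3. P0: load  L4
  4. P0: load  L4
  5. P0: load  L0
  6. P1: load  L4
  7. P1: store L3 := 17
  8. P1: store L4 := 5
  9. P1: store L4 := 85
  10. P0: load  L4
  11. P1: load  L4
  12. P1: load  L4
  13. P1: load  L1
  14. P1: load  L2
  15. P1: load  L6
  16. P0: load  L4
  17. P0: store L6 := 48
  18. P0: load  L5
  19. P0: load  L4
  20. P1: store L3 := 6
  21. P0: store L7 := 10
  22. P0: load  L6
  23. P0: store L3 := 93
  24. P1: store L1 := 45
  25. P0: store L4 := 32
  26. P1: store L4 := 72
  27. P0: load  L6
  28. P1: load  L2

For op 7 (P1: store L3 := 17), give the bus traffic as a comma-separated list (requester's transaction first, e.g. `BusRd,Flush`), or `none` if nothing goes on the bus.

1. P1: store L4 := 33  bus=[BusRdX]  L4: P0=I P1=M  mem[L4]=20
2. P0: load  L5  bus=[BusRd]  L5: P0=E P1=I  mem[L5]=60
3. P0: load  L4  bus=[BusRd]  L4: P0=S P1=O  mem[L4]=20
4. P0: load  L4  bus=[-]  L4: P0=S P1=O  mem[L4]=20
5. P0: load  L0  bus=[BusRd]  L0: P0=E P1=I  mem[L0]=10
6. P1: load  L4  bus=[-]  L4: P0=S P1=O  mem[L4]=20
7. P1: store L3 := 17  bus=[BusRdX]  L3: P0=I P1=M  mem[L3]=10
8. P1: store L4 := 5  bus=[BusUpgr]  L4: P0=I P1=M  mem[L4]=20
9. P1: store L4 := 85  bus=[-]  L4: P0=I P1=M  mem[L4]=20
10. P0: load  L4  bus=[BusRd]  L4: P0=S P1=O  mem[L4]=20
11. P1: load  L4  bus=[-]  L4: P0=S P1=O  mem[L4]=20
12. P1: load  L4  bus=[-]  L4: P0=S P1=O  mem[L4]=20
13. P1: load  L1  bus=[BusRd]  L1: P0=I P1=E  mem[L1]=90
14. P1: load  L2  bus=[BusRd]  L2: P0=I P1=E  mem[L2]=0
15. P1: load  L6  bus=[BusRd]  L6: P0=I P1=E  mem[L6]=10
16. P0: load  L4  bus=[-]  L4: P0=S P1=O  mem[L4]=20
17. P0: store L6 := 48  bus=[BusRdX]  L6: P0=M P1=I  mem[L6]=10
18. P0: load  L5  bus=[-]  L5: P0=E P1=I  mem[L5]=60
19. P0: load  L4  bus=[-]  L4: P0=S P1=O  mem[L4]=20
20. P1: store L3 := 6  bus=[-]  L3: P0=I P1=M  mem[L3]=10
21. P0: store L7 := 10  bus=[BusRdX]  L7: P0=M P1=I  mem[L7]=70
22. P0: load  L6  bus=[-]  L6: P0=M P1=I  mem[L6]=10
23. P0: store L3 := 93  bus=[BusRdX,Flush]  L3: P0=M P1=I  mem[L3]=6
24. P1: store L1 := 45  bus=[-]  L1: P0=I P1=M  mem[L1]=90
25. P0: store L4 := 32  bus=[BusUpgr,Flush]  L4: P0=M P1=I  mem[L4]=85
26. P1: store L4 := 72  bus=[BusRdX,Flush]  L4: P0=I P1=M  mem[L4]=32
27. P0: load  L6  bus=[-]  L6: P0=M P1=I  mem[L6]=10
28. P1: load  L2  bus=[-]  L2: P0=I P1=E  mem[L2]=0

bus = BusRdX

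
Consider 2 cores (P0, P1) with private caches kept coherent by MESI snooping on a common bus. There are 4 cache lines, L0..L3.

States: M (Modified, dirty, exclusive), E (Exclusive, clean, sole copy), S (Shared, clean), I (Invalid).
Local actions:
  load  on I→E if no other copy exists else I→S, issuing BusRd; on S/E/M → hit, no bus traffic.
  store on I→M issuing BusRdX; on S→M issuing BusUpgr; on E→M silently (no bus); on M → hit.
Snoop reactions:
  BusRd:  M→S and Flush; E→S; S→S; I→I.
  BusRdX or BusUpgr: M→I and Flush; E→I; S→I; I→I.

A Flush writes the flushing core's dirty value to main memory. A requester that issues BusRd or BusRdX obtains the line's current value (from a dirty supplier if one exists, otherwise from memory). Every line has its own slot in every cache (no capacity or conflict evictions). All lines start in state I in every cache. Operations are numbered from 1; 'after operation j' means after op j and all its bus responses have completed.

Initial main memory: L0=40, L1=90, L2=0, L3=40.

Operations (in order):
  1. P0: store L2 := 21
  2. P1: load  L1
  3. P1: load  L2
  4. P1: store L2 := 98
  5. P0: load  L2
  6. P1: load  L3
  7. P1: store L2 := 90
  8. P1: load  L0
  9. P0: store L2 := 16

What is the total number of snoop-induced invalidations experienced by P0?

invalidations = 2

  op1 P0: store L2 := 21 → M/I on L2; bus BusRdX; mem=0
  op2 P1: load  L1 → I/E on L1; bus BusRd; mem=90
  op3 P1: load  L2 → S/S on L2; bus BusRd Flush; mem=21
  op4 P1: store L2 := 98 → I/M on L2; bus BusUpgr; mem=21
  op5 P0: load  L2 → S/S on L2; bus BusRd Flush; mem=98
  op6 P1: load  L3 → I/E on L3; bus BusRd; mem=40
  op7 P1: store L2 := 90 → I/M on L2; bus BusUpgr; mem=98
  op8 P1: load  L0 → I/E on L0; bus BusRd; mem=40
  op9 P0: store L2 := 16 → M/I on L2; bus BusRdX Flush; mem=90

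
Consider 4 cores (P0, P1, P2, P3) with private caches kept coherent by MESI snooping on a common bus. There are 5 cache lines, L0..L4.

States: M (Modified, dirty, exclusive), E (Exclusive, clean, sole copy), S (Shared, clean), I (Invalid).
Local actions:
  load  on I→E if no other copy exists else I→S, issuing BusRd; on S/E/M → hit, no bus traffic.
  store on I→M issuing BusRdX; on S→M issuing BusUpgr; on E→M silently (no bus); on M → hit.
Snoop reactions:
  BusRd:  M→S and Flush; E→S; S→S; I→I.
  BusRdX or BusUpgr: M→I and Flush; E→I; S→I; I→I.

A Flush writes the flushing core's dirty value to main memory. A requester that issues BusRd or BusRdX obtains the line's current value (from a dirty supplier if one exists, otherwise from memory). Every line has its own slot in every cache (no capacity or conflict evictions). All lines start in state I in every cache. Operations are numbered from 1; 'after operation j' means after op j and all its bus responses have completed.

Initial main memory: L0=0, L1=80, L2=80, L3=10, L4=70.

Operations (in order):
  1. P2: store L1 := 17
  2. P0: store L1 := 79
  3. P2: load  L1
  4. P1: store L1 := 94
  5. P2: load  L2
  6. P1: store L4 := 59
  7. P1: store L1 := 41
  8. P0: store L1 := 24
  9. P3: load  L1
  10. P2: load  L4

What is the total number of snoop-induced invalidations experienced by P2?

1. P2: store L1 := 17  bus=[BusRdX]  L1: P0=I P1=I P2=M P3=I  mem[L1]=80
2. P0: store L1 := 79  bus=[BusRdX,Flush]  L1: P0=M P1=I P2=I P3=I  mem[L1]=17
3. P2: load  L1  bus=[BusRd,Flush]  L1: P0=S P1=I P2=S P3=I  mem[L1]=79
4. P1: store L1 := 94  bus=[BusRdX]  L1: P0=I P1=M P2=I P3=I  mem[L1]=79
5. P2: load  L2  bus=[BusRd]  L2: P0=I P1=I P2=E P3=I  mem[L2]=80
6. P1: store L4 := 59  bus=[BusRdX]  L4: P0=I P1=M P2=I P3=I  mem[L4]=70
7. P1: store L1 := 41  bus=[-]  L1: P0=I P1=M P2=I P3=I  mem[L1]=79
8. P0: store L1 := 24  bus=[BusRdX,Flush]  L1: P0=M P1=I P2=I P3=I  mem[L1]=41
9. P3: load  L1  bus=[BusRd,Flush]  L1: P0=S P1=I P2=I P3=S  mem[L1]=24
10. P2: load  L4  bus=[BusRd,Flush]  L4: P0=I P1=S P2=S P3=I  mem[L4]=59

invalidations = 2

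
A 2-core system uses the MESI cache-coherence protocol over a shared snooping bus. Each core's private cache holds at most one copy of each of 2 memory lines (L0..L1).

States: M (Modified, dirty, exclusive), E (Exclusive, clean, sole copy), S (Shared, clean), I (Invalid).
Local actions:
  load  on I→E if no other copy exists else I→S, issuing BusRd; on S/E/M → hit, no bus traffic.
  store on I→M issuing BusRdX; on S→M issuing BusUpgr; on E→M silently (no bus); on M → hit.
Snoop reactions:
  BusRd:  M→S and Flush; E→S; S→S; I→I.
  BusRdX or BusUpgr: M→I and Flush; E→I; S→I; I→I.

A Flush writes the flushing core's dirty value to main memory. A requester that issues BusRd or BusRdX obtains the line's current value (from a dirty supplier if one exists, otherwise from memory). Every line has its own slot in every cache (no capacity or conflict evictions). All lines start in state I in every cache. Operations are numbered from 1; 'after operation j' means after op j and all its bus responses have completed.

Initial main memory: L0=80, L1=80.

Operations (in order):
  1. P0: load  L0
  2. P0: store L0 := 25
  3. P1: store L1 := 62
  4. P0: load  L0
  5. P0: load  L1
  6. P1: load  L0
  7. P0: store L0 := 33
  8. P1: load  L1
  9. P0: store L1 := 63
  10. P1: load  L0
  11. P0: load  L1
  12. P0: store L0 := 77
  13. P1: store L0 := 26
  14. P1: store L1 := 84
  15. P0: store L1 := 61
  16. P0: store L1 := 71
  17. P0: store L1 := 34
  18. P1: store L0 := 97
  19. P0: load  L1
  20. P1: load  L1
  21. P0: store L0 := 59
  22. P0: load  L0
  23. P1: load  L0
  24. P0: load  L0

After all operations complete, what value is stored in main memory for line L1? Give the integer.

1. P0: load  L0  bus=[BusRd]  L0: P0=E P1=I  mem[L0]=80
2. P0: store L0 := 25  bus=[-]  L0: P0=M P1=I  mem[L0]=80
3. P1: store L1 := 62  bus=[BusRdX]  L1: P0=I P1=M  mem[L1]=80
4. P0: load  L0  bus=[-]  L0: P0=M P1=I  mem[L0]=80
5. P0: load  L1  bus=[BusRd,Flush]  L1: P0=S P1=S  mem[L1]=62
6. P1: load  L0  bus=[BusRd,Flush]  L0: P0=S P1=S  mem[L0]=25
7. P0: store L0 := 33  bus=[BusUpgr]  L0: P0=M P1=I  mem[L0]=25
8. P1: load  L1  bus=[-]  L1: P0=S P1=S  mem[L1]=62
9. P0: store L1 := 63  bus=[BusUpgr]  L1: P0=M P1=I  mem[L1]=62
10. P1: load  L0  bus=[BusRd,Flush]  L0: P0=S P1=S  mem[L0]=33
11. P0: load  L1  bus=[-]  L1: P0=M P1=I  mem[L1]=62
12. P0: store L0 := 77  bus=[BusUpgr]  L0: P0=M P1=I  mem[L0]=33
13. P1: store L0 := 26  bus=[BusRdX,Flush]  L0: P0=I P1=M  mem[L0]=77
14. P1: store L1 := 84  bus=[BusRdX,Flush]  L1: P0=I P1=M  mem[L1]=63
15. P0: store L1 := 61  bus=[BusRdX,Flush]  L1: P0=M P1=I  mem[L1]=84
16. P0: store L1 := 71  bus=[-]  L1: P0=M P1=I  mem[L1]=84
17. P0: store L1 := 34  bus=[-]  L1: P0=M P1=I  mem[L1]=84
18. P1: store L0 := 97  bus=[-]  L0: P0=I P1=M  mem[L0]=77
19. P0: load  L1  bus=[-]  L1: P0=M P1=I  mem[L1]=84
20. P1: load  L1  bus=[BusRd,Flush]  L1: P0=S P1=S  mem[L1]=34
21. P0: store L0 := 59  bus=[BusRdX,Flush]  L0: P0=M P1=I  mem[L0]=97
22. P0: load  L0  bus=[-]  L0: P0=M P1=I  mem[L0]=97
23. P1: load  L0  bus=[BusRd,Flush]  L0: P0=S P1=S  mem[L0]=59
24. P0: load  L0  bus=[-]  L0: P0=S P1=S  mem[L0]=59

memory[L1] = 34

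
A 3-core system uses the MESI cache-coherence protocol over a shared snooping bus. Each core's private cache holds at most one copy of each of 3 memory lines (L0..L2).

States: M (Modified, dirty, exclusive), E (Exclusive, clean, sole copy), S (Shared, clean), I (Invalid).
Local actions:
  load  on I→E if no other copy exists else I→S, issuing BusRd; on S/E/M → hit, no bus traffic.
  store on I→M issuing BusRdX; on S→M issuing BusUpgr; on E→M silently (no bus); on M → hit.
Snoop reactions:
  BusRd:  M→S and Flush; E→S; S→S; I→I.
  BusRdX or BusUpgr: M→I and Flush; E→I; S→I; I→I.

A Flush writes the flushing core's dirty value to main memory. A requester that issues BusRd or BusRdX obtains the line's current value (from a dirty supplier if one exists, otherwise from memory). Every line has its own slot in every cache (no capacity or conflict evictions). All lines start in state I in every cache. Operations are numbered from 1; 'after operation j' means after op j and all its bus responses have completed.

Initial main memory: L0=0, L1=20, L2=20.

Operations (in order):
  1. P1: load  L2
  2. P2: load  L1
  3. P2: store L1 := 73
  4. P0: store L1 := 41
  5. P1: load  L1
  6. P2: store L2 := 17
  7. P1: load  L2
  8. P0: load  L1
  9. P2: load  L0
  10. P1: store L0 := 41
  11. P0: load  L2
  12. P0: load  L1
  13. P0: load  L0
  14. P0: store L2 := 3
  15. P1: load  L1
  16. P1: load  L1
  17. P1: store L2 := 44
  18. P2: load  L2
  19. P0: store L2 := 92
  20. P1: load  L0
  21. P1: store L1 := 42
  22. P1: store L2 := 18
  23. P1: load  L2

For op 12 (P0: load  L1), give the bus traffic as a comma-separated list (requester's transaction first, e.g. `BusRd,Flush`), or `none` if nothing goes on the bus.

bus = none

step 1: P1: load  L2  ⟶  IEI  (L2)  txn=BusRd  M[L2]=20
step 2: P2: load  L1  ⟶  IIE  (L1)  txn=BusRd  M[L1]=20
step 3: P2: store L1 := 73  ⟶  IIM  (L1)  txn=∅  M[L1]=20
step 4: P0: store L1 := 41  ⟶  MII  (L1)  txn=BusRdX+Flush  M[L1]=73
step 5: P1: load  L1  ⟶  SSI  (L1)  txn=BusRd+Flush  M[L1]=41
step 6: P2: store L2 := 17  ⟶  IIM  (L2)  txn=BusRdX  M[L2]=20
step 7: P1: load  L2  ⟶  ISS  (L2)  txn=BusRd+Flush  M[L2]=17
step 8: P0: load  L1  ⟶  SSI  (L1)  txn=∅  M[L1]=41
step 9: P2: load  L0  ⟶  IIE  (L0)  txn=BusRd  M[L0]=0
step 10: P1: store L0 := 41  ⟶  IMI  (L0)  txn=BusRdX  M[L0]=0
step 11: P0: load  L2  ⟶  SSS  (L2)  txn=BusRd  M[L2]=17
step 12: P0: load  L1  ⟶  SSI  (L1)  txn=∅  M[L1]=41
step 13: P0: load  L0  ⟶  SSI  (L0)  txn=BusRd+Flush  M[L0]=41
step 14: P0: store L2 := 3  ⟶  MII  (L2)  txn=BusUpgr  M[L2]=17
step 15: P1: load  L1  ⟶  SSI  (L1)  txn=∅  M[L1]=41
step 16: P1: load  L1  ⟶  SSI  (L1)  txn=∅  M[L1]=41
step 17: P1: store L2 := 44  ⟶  IMI  (L2)  txn=BusRdX+Flush  M[L2]=3
step 18: P2: load  L2  ⟶  ISS  (L2)  txn=BusRd+Flush  M[L2]=44
step 19: P0: store L2 := 92  ⟶  MII  (L2)  txn=BusRdX  M[L2]=44
step 20: P1: load  L0  ⟶  SSI  (L0)  txn=∅  M[L0]=41
step 21: P1: store L1 := 42  ⟶  IMI  (L1)  txn=BusUpgr  M[L1]=41
step 22: P1: store L2 := 18  ⟶  IMI  (L2)  txn=BusRdX+Flush  M[L2]=92
step 23: P1: load  L2  ⟶  IMI  (L2)  txn=∅  M[L2]=92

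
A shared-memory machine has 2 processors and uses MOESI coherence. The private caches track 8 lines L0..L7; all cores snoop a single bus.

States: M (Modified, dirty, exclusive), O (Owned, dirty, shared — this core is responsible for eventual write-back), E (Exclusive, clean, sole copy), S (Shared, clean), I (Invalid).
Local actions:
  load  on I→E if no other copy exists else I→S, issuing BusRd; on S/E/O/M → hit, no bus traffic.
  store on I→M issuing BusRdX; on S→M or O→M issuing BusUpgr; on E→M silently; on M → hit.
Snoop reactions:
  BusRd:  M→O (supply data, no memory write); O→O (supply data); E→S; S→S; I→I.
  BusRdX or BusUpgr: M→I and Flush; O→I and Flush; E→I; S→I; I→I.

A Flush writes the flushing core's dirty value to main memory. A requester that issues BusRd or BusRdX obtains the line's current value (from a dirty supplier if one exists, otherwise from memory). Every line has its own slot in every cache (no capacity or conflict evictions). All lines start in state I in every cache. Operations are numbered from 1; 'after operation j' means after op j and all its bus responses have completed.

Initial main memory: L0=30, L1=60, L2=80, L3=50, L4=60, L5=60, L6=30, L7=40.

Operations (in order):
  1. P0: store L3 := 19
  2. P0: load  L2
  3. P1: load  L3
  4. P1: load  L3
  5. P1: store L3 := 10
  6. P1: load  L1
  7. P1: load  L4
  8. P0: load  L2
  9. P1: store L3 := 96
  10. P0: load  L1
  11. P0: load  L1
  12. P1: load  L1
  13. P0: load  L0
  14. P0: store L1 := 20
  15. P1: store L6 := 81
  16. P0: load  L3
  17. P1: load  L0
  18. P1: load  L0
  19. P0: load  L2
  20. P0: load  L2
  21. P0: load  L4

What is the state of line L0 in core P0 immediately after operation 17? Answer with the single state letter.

state = S

1. P0: store L3 := 19  bus=[BusRdX]  L3: P0=M P1=I  mem[L3]=50
2. P0: load  L2  bus=[BusRd]  L2: P0=E P1=I  mem[L2]=80
3. P1: load  L3  bus=[BusRd]  L3: P0=O P1=S  mem[L3]=50
4. P1: load  L3  bus=[-]  L3: P0=O P1=S  mem[L3]=50
5. P1: store L3 := 10  bus=[BusUpgr,Flush]  L3: P0=I P1=M  mem[L3]=19
6. P1: load  L1  bus=[BusRd]  L1: P0=I P1=E  mem[L1]=60
7. P1: load  L4  bus=[BusRd]  L4: P0=I P1=E  mem[L4]=60
8. P0: load  L2  bus=[-]  L2: P0=E P1=I  mem[L2]=80
9. P1: store L3 := 96  bus=[-]  L3: P0=I P1=M  mem[L3]=19
10. P0: load  L1  bus=[BusRd]  L1: P0=S P1=S  mem[L1]=60
11. P0: load  L1  bus=[-]  L1: P0=S P1=S  mem[L1]=60
12. P1: load  L1  bus=[-]  L1: P0=S P1=S  mem[L1]=60
13. P0: load  L0  bus=[BusRd]  L0: P0=E P1=I  mem[L0]=30
14. P0: store L1 := 20  bus=[BusUpgr]  L1: P0=M P1=I  mem[L1]=60
15. P1: store L6 := 81  bus=[BusRdX]  L6: P0=I P1=M  mem[L6]=30
16. P0: load  L3  bus=[BusRd]  L3: P0=S P1=O  mem[L3]=19
17. P1: load  L0  bus=[BusRd]  L0: P0=S P1=S  mem[L0]=30
18. P1: load  L0  bus=[-]  L0: P0=S P1=S  mem[L0]=30
19. P0: load  L2  bus=[-]  L2: P0=E P1=I  mem[L2]=80
20. P0: load  L2  bus=[-]  L2: P0=E P1=I  mem[L2]=80
21. P0: load  L4  bus=[BusRd]  L4: P0=S P1=S  mem[L4]=60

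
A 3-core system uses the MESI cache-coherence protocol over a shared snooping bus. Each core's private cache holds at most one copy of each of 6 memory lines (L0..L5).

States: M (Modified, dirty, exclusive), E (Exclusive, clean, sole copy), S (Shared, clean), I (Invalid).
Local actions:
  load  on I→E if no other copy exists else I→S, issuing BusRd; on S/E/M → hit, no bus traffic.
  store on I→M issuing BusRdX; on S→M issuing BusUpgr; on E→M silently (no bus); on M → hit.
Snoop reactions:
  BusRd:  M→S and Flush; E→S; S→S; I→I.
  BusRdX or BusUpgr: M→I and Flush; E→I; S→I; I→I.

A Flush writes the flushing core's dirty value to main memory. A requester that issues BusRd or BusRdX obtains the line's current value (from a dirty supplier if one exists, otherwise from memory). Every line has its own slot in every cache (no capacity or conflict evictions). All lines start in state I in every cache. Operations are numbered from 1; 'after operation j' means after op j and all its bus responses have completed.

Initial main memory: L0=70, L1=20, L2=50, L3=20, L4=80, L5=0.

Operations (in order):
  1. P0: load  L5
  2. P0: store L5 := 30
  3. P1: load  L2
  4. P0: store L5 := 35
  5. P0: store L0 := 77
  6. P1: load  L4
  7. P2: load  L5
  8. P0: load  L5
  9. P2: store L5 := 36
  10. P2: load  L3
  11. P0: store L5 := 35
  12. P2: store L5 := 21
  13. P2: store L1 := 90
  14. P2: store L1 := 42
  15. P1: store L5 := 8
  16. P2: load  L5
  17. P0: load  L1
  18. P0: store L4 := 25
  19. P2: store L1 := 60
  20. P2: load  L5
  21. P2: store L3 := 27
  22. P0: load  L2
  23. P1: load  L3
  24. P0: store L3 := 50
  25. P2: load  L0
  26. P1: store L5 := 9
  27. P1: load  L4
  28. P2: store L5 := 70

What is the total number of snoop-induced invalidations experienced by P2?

invalidations = 4

step 1: P0: load  L5  ⟶  EII  (L5)  txn=BusRd  M[L5]=0
step 2: P0: store L5 := 30  ⟶  MII  (L5)  txn=∅  M[L5]=0
step 3: P1: load  L2  ⟶  IEI  (L2)  txn=BusRd  M[L2]=50
step 4: P0: store L5 := 35  ⟶  MII  (L5)  txn=∅  M[L5]=0
step 5: P0: store L0 := 77  ⟶  MII  (L0)  txn=BusRdX  M[L0]=70
step 6: P1: load  L4  ⟶  IEI  (L4)  txn=BusRd  M[L4]=80
step 7: P2: load  L5  ⟶  SIS  (L5)  txn=BusRd+Flush  M[L5]=35
step 8: P0: load  L5  ⟶  SIS  (L5)  txn=∅  M[L5]=35
step 9: P2: store L5 := 36  ⟶  IIM  (L5)  txn=BusUpgr  M[L5]=35
step 10: P2: load  L3  ⟶  IIE  (L3)  txn=BusRd  M[L3]=20
step 11: P0: store L5 := 35  ⟶  MII  (L5)  txn=BusRdX+Flush  M[L5]=36
step 12: P2: store L5 := 21  ⟶  IIM  (L5)  txn=BusRdX+Flush  M[L5]=35
step 13: P2: store L1 := 90  ⟶  IIM  (L1)  txn=BusRdX  M[L1]=20
step 14: P2: store L1 := 42  ⟶  IIM  (L1)  txn=∅  M[L1]=20
step 15: P1: store L5 := 8  ⟶  IMI  (L5)  txn=BusRdX+Flush  M[L5]=21
step 16: P2: load  L5  ⟶  ISS  (L5)  txn=BusRd+Flush  M[L5]=8
step 17: P0: load  L1  ⟶  SIS  (L1)  txn=BusRd+Flush  M[L1]=42
step 18: P0: store L4 := 25  ⟶  MII  (L4)  txn=BusRdX  M[L4]=80
step 19: P2: store L1 := 60  ⟶  IIM  (L1)  txn=BusUpgr  M[L1]=42
step 20: P2: load  L5  ⟶  ISS  (L5)  txn=∅  M[L5]=8
step 21: P2: store L3 := 27  ⟶  IIM  (L3)  txn=∅  M[L3]=20
step 22: P0: load  L2  ⟶  SSI  (L2)  txn=BusRd  M[L2]=50
step 23: P1: load  L3  ⟶  ISS  (L3)  txn=BusRd+Flush  M[L3]=27
step 24: P0: store L3 := 50  ⟶  MII  (L3)  txn=BusRdX  M[L3]=27
step 25: P2: load  L0  ⟶  SIS  (L0)  txn=BusRd+Flush  M[L0]=77
step 26: P1: store L5 := 9  ⟶  IMI  (L5)  txn=BusUpgr  M[L5]=8
step 27: P1: load  L4  ⟶  SSI  (L4)  txn=BusRd+Flush  M[L4]=25
step 28: P2: store L5 := 70  ⟶  IIM  (L5)  txn=BusRdX+Flush  M[L5]=9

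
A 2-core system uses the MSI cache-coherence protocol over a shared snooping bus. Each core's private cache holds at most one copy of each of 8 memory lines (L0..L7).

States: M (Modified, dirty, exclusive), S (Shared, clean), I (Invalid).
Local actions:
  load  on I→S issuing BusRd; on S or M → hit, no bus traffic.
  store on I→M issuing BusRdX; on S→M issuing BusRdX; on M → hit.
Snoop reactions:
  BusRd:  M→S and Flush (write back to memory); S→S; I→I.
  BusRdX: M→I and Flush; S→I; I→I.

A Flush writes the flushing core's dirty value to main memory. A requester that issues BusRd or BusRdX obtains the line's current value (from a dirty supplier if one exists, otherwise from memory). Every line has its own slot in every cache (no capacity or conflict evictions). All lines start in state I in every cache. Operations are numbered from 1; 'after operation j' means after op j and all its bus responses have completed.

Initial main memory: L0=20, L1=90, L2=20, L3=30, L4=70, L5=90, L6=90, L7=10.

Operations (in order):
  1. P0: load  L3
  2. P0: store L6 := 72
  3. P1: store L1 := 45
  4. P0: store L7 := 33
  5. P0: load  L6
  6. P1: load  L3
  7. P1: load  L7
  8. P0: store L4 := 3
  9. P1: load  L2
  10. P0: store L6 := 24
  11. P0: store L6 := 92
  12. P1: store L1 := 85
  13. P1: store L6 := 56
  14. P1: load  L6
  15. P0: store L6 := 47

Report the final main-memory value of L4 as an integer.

1. P0: load  L3  bus=[BusRd]  L3: P0=S P1=I  mem[L3]=30
2. P0: store L6 := 72  bus=[BusRdX]  L6: P0=M P1=I  mem[L6]=90
3. P1: store L1 := 45  bus=[BusRdX]  L1: P0=I P1=M  mem[L1]=90
4. P0: store L7 := 33  bus=[BusRdX]  L7: P0=M P1=I  mem[L7]=10
5. P0: load  L6  bus=[-]  L6: P0=M P1=I  mem[L6]=90
6. P1: load  L3  bus=[BusRd]  L3: P0=S P1=S  mem[L3]=30
7. P1: load  L7  bus=[BusRd,Flush]  L7: P0=S P1=S  mem[L7]=33
8. P0: store L4 := 3  bus=[BusRdX]  L4: P0=M P1=I  mem[L4]=70
9. P1: load  L2  bus=[BusRd]  L2: P0=I P1=S  mem[L2]=20
10. P0: store L6 := 24  bus=[-]  L6: P0=M P1=I  mem[L6]=90
11. P0: store L6 := 92  bus=[-]  L6: P0=M P1=I  mem[L6]=90
12. P1: store L1 := 85  bus=[-]  L1: P0=I P1=M  mem[L1]=90
13. P1: store L6 := 56  bus=[BusRdX,Flush]  L6: P0=I P1=M  mem[L6]=92
14. P1: load  L6  bus=[-]  L6: P0=I P1=M  mem[L6]=92
15. P0: store L6 := 47  bus=[BusRdX,Flush]  L6: P0=M P1=I  mem[L6]=56

memory[L4] = 70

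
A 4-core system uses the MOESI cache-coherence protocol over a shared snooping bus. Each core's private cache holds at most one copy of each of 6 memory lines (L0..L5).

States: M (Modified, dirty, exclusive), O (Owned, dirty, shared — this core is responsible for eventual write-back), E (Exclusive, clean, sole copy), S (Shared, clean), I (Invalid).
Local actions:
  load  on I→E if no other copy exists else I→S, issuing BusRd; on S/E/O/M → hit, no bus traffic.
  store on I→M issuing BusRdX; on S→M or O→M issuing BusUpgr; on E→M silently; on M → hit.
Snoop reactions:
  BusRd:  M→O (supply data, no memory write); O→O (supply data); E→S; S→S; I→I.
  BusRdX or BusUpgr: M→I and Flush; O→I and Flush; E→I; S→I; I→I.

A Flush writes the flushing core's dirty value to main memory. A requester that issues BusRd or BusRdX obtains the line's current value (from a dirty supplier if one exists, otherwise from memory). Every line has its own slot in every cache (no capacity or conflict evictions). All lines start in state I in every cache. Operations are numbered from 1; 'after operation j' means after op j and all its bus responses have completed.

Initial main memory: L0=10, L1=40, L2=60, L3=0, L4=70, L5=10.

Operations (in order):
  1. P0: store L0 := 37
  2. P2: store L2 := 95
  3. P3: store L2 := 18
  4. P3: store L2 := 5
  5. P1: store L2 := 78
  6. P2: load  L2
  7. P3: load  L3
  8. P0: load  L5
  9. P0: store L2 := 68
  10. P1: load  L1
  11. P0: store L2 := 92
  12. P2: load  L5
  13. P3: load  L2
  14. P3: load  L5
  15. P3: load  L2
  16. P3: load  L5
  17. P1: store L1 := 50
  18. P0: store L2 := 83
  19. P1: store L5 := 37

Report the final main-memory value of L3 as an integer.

memory[L3] = 0

[1] P0: store L0 := 37 | P0:M(37), P1:I, P2:I, P3:I | bus: BusRdX
[2] P2: store L2 := 95 | P0:I, P1:I, P2:M(95), P3:I | bus: BusRdX
[3] P3: store L2 := 18 | P0:I, P1:I, P2:I, P3:M(18) | bus: BusRdX,Flush
[4] P3: store L2 := 5 | P0:I, P1:I, P2:I, P3:M(5) | bus: none
[5] P1: store L2 := 78 | P0:I, P1:M(78), P2:I, P3:I | bus: BusRdX,Flush
[6] P2: load  L2 | P0:I, P1:O(78), P2:S(78), P3:I | bus: BusRd
[7] P3: load  L3 | P0:I, P1:I, P2:I, P3:E(0) | bus: BusRd
[8] P0: load  L5 | P0:E(10), P1:I, P2:I, P3:I | bus: BusRd
[9] P0: store L2 := 68 | P0:M(68), P1:I, P2:I, P3:I | bus: BusRdX,Flush
[10] P1: load  L1 | P0:I, P1:E(40), P2:I, P3:I | bus: BusRd
[11] P0: store L2 := 92 | P0:M(92), P1:I, P2:I, P3:I | bus: none
[12] P2: load  L5 | P0:S(10), P1:I, P2:S(10), P3:I | bus: BusRd
[13] P3: load  L2 | P0:O(92), P1:I, P2:I, P3:S(92) | bus: BusRd
[14] P3: load  L5 | P0:S(10), P1:I, P2:S(10), P3:S(10) | bus: BusRd
[15] P3: load  L2 | P0:O(92), P1:I, P2:I, P3:S(92) | bus: none
[16] P3: load  L5 | P0:S(10), P1:I, P2:S(10), P3:S(10) | bus: none
[17] P1: store L1 := 50 | P0:I, P1:M(50), P2:I, P3:I | bus: none
[18] P0: store L2 := 83 | P0:M(83), P1:I, P2:I, P3:I | bus: BusUpgr
[19] P1: store L5 := 37 | P0:I, P1:M(37), P2:I, P3:I | bus: BusRdX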